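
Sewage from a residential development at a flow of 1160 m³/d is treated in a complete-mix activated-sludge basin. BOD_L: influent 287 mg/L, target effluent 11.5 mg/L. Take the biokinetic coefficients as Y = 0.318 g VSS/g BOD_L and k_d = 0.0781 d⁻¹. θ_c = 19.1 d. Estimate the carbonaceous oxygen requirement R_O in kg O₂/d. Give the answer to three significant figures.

Y_obs = Y / (1 + k_d θ_c) = 0.318 / (1 + 0.0781 × 19.1) = 0.318 / 2.492 = 0.1276.
ΔS = 287 − 11.5 = 275.5 mg/L, so the substrate removal rate is 1160 × 275.5/1000 = 319.6 kg BOD_L/d.
Net sludge production P_X = 0.1276 × 319.6 = 40.79 kg VSS/d.
R_O = Q·(S₀ − S) − 1.42·P_X = 319.6 − 1.42 × 40.79 = 261.7 kg O₂/d.

R_O ≈ 262 kg O₂/d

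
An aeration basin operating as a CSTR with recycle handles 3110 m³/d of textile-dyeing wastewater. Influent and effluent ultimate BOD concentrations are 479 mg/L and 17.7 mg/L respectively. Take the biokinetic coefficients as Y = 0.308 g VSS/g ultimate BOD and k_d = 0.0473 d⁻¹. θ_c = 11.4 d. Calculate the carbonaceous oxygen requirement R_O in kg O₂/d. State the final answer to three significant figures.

R_O ≈ 1030 kg O₂/d

Correct the yield for decay: Y_obs = Y/(1 + k_d θ_c) = 0.308 / (1 + 0.0473 × 11.4) = 0.308 / 1.539 = 0.2001.
Mass of ultimate BOD removed per day: Q(S₀ − S) = 3110 × 461.3 g/m³ = 1435 kg/d.
Net sludge production P_X = 0.2001 × 1435 = 287.1 kg VSS/d.
Carbonaceous O₂ demand = substrate oxidised − cell-mass equivalent = 1435 − 1.42 × 287.1 = 1027 kg O₂/d.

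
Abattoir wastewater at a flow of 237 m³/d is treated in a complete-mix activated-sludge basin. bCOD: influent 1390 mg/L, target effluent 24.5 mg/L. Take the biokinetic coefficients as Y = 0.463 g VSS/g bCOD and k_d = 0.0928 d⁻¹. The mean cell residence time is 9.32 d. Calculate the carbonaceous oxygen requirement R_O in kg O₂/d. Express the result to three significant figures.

R_O ≈ 210 kg O₂/d

The observed yield is Y_obs = Y/(1 + k_d·θ_c) = 0.463 / (1 + 0.0928 × 9.32) = 0.463 / 1.865 = 0.2483 g VSS per g bCOD removed.
Mass of bCOD removed per day: Q(S₀ − S) = 237 × 1366 g/m³ = 323.6 kg/d.
Net sludge production P_X = 0.2483 × 323.6 = 80.35 kg VSS/d.
R_O = Q·(S₀ − S) − 1.42·P_X = 323.6 − 1.42 × 80.35 = 209.5 kg O₂/d.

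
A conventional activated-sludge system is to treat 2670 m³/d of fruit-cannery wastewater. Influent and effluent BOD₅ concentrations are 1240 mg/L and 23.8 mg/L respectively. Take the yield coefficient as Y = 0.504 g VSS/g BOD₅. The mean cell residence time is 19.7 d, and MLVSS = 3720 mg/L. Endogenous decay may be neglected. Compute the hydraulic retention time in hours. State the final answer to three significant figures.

With k_d = 0 the design equation reduces to V = Y Q (S₀−S) θ_c / X = 0.504 × 2670 × (1240 − 23.8) × 19.7 / 3720 = 8667 m³.
Hydraulic retention time τ = V/Q = 8667 / 2670 = 3.246 d = 77.91 h.

τ ≈ 77.9 h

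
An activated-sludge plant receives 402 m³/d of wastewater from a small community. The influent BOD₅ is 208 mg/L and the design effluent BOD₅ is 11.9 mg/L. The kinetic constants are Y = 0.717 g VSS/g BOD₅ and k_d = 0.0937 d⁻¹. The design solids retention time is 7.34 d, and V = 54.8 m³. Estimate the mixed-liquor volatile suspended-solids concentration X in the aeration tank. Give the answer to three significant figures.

X ≈ 4490 mg/L

X = Y·Q·ΔS·θ_c / [V·(1 + k_d θ_c)] = 0.717 × 402 × (208 − 11.9) × 7.34 / [54.8 × (1 + 0.0937 × 7.34)] = 4486 mg/L.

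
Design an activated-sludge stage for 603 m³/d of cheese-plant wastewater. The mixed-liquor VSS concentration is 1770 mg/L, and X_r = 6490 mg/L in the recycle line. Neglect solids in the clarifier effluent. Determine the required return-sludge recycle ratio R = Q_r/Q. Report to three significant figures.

Solids balance on the clarifier gives (1+R)X = R·X_r, so R = X/(X_r − X) = 1770 / (6490 − 1770) = 0.3750.

R ≈ 0.375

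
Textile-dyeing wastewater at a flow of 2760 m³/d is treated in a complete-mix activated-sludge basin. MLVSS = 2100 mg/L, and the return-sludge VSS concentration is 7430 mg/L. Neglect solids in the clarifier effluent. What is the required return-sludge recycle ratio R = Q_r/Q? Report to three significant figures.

Solids balance on the clarifier gives (1+R)X = R·X_r, so R = X/(X_r − X) = 2100 / (7430 − 2100) = 0.3940.

R ≈ 0.394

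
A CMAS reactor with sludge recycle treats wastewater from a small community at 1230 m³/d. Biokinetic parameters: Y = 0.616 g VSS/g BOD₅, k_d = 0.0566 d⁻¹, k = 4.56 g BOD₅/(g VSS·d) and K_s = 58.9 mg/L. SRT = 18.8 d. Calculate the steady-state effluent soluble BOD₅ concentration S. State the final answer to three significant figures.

S ≈ 2.40 mg/L

From the Monod/SRT balance for a CMAS, S = K_s·(1+k_d θ_c)/[θ_c·(Y k − k_d) − 1] = 58.9 × (1 + 0.0566 × 18.8) / [18.8 × (0.616 × 4.56 − 0.0566) − 1] = 121.6 / 50.74 = 2.396 mg/L.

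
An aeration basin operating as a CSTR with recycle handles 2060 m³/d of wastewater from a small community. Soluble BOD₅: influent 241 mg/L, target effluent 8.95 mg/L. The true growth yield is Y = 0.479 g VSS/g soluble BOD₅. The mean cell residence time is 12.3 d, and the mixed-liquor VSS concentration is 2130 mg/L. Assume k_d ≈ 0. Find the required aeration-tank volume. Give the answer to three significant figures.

With k_d = 0 the design equation reduces to V = Y Q (S₀−S) θ_c / X = 0.479 × 2060 × (241 − 8.95) × 12.3 / 2130 = 1322 m³.

V ≈ 1320 m³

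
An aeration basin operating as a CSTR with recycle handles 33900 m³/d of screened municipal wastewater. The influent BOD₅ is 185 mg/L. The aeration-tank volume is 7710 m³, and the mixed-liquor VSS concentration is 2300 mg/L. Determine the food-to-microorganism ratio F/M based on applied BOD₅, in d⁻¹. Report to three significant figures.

F/M = applied load / biomass = Q·S₀/(V·X) = 33900 × 185 / (7710 × 2300) = 0.3537 d⁻¹.

F/M ≈ 0.354 d⁻¹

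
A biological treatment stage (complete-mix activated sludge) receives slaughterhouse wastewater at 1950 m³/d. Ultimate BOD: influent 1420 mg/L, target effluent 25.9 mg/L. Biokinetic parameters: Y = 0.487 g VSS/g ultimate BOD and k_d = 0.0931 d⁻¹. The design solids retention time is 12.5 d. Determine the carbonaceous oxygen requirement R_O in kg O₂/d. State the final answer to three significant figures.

The observed yield is Y_obs = Y/(1 + k_d·θ_c) = 0.487 / (1 + 0.0931 × 12.5) = 0.487 / 2.164 = 0.2251 g VSS per g ultimate BOD removed.
Mass of ultimate BOD removed per day: Q(S₀ − S) = 1950 × 1394 g/m³ = 2718 kg/d.
Biomass synthesised: P_X = Y_obs × 2718 = 611.9 kg VSS/d.
Carbonaceous O₂ demand = substrate oxidised − cell-mass equivalent = 2718 − 1.42 × 611.9 = 1850 kg O₂/d.

R_O ≈ 1850 kg O₂/d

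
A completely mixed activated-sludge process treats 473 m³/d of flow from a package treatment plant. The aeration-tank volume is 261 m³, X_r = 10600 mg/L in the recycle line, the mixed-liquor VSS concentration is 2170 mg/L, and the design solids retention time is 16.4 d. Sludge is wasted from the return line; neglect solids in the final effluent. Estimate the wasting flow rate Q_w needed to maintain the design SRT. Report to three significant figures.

Q_w = (V·X)/(θ_c X_r) = 261.0 × 2170 / (16.4 × 10600) = 3.258 m³/d.

Q_w ≈ 3.26 m³/d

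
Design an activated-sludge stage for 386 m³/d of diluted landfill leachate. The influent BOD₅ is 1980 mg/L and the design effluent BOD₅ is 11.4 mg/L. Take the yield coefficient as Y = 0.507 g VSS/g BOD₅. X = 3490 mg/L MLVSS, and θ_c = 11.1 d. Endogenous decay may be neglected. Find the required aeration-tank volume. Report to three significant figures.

With k_d = 0 the design equation reduces to V = Y Q (S₀−S) θ_c / X = 0.507 × 386 × (1980 − 11.4) × 11.1 / 3490 = 1225 m³.

V ≈ 1230 m³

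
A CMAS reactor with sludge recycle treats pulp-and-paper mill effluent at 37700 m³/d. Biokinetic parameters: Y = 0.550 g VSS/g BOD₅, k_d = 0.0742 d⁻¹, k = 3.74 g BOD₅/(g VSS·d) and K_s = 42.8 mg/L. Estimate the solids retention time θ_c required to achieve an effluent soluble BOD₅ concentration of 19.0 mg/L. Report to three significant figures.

θ_c ≈ 1.79 d

From 1/θ_c = Y·k·S/(K_s + S) − k_d: Y·k·S/(K_s+S) = 0.550 × 3.74 × 19.0 / (42.8 + 19.0) = 0.6324 d⁻¹.
1/θ_c = 0.6324 − 0.0742 = 0.5582 d⁻¹, so θ_c = 1.791 d.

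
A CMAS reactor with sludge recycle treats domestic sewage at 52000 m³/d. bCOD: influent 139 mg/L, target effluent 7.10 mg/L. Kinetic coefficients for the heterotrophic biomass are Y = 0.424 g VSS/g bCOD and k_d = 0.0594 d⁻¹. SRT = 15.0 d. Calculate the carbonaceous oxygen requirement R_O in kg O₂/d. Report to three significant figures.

The observed yield is Y_obs = Y/(1 + k_d·θ_c) = 0.424 / (1 + 0.0594 × 15.0) = 0.424 / 1.891 = 0.2242 g VSS per g bCOD removed.
Mass of bCOD removed per day: Q(S₀ − S) = 52000 × 131.9 g/m³ = 6859 kg/d.
P_X = Y_obs·Q·(S₀ − S) = 0.2242 × 6859 = 1538 kg VSS/d.
Carbonaceous O₂ demand = substrate oxidised − cell-mass equivalent = 6859 − 1.42 × 1538 = 4675 kg O₂/d.

R_O ≈ 4680 kg O₂/d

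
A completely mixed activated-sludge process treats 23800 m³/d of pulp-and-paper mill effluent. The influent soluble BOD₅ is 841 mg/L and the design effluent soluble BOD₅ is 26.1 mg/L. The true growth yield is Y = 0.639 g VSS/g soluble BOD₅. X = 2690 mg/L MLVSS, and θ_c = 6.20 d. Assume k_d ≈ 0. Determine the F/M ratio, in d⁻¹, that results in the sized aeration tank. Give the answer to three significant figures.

V·X = Y·Q·ΔS·θ_c gives V = 0.639 × 23800 × (841 − 26.1) × 6.20 / 2690 = 28564 m³.
F/M = Q·S₀ / (V·X) = 23800 × 841 / (28564 × 2690) = 0.2605 g soluble BOD₅·(g VSS·d)⁻¹.

F/M ≈ 0.260 d⁻¹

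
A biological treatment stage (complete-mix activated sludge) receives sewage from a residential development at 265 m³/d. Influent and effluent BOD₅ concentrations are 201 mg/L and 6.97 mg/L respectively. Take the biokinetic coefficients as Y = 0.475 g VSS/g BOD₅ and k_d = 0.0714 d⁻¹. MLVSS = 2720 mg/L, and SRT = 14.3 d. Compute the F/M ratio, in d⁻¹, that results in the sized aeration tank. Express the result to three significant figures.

Rearranging the biomass balance for a CMAS with decay, V = Y·Q·ΔS·θ_c / [X·(1+k_d θ_c)] = 0.475 × 265 × (201 − 6.97) × 14.3 / [2720 × (1 + 0.0714 × 14.3)] = 3.49×10^5 / 5497 = 63.53 m³.
Food-to-microorganism ratio F/M = Q S₀ / (V X) = 265 × 201 / (63.53 × 2720) = 0.3082 d⁻¹.

F/M ≈ 0.308 d⁻¹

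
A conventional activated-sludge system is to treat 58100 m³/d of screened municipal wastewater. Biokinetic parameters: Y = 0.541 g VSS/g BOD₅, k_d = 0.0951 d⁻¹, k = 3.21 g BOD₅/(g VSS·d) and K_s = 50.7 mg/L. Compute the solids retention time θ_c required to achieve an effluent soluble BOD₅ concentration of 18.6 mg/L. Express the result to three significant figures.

θ_c ≈ 2.70 d

Specific growth rate at S = 18.6 mg/L: μ = YkS/(K_s+S) = 0.541·3.21·18.6/(50.7+18.6) = 0.4661 d⁻¹.
θ_c = 1/(μ − k_d) = 1/(0.4661 − 0.0951) = 1/0.3710 = 2.695 d.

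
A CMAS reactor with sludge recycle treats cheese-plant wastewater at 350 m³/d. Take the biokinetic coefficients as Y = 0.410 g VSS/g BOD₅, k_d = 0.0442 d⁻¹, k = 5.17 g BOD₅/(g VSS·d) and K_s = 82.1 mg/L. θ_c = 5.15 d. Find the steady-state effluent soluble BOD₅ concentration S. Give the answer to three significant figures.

From the Monod/SRT balance for a CMAS, S = K_s·(1+k_d θ_c)/[θ_c·(Y k − k_d) − 1] = 82.1 × (1 + 0.0442 × 5.15) / [5.15 × (0.410 × 5.17 − 0.0442) − 1] = 100.8 / 9.689 = 10.40 mg/L.

S ≈ 10.4 mg/L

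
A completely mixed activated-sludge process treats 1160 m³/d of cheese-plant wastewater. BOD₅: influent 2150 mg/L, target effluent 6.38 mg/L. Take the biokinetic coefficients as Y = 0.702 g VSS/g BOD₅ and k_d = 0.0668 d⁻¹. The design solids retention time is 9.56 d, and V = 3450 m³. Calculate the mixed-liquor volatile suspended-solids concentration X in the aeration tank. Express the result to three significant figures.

X ≈ 2950 mg/L

From V·X·(1 + k_d·θ_c) = Y·Q·(S₀ − S)·θ_c: X = 0.702 × 1160 × (2150 − 6.38) × 9.56 / [3450 × (1 + 0.0668 × 9.56)] = 2952 mg/L.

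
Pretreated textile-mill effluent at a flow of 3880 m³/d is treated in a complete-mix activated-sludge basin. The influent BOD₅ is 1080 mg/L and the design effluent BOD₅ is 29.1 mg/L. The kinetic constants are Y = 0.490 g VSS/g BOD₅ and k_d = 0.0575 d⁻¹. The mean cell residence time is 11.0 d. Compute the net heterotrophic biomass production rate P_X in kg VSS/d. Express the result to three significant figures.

The observed yield is Y_obs = Y/(1 + k_d·θ_c) = 0.490 / (1 + 0.0575 × 11.0) = 0.490 / 1.633 = 0.3002 g VSS per g BOD₅ removed.
Substrate removed = Q·(S₀ − S) = 3880 m³/d × (1080 − 29.1) g/m³ = 4.08×10^6 g/d = 4077 kg/d.
So the net sludge growth is P_X = 0.3002 × 4077 = 1224 kg VSS/d.

P_X ≈ 1220 kg VSS/d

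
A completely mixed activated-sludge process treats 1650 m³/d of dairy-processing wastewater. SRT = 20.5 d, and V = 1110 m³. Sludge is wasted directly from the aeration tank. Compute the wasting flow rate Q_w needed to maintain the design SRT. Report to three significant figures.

Q_w ≈ 54.1 m³/d

With mixed-liquor wasting, θ_c = V/Q_w, so Q_w = V/θ_c = 1110/20.5 = 54.15 m³/d.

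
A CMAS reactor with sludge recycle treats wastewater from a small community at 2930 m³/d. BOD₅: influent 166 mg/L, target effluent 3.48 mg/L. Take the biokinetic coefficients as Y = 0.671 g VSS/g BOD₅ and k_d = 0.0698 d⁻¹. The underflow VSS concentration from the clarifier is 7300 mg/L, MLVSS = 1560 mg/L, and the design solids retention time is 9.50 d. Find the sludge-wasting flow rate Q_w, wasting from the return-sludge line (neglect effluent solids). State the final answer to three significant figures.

Rearranging the biomass balance for a CMAS with decay, V = Y·Q·ΔS·θ_c / [X·(1+k_d θ_c)] = 0.671 × 2930 × (166 − 3.48) × 9.50 / [1560 × (1 + 0.0698 × 9.50)] = 3.04×10^6 / 2594 = 1170 m³.
Q_w = (V·X)/(θ_c X_r) = 1170 × 1560 / (9.50 × 7300) = 26.32 m³/d.

Q_w ≈ 26.3 m³/d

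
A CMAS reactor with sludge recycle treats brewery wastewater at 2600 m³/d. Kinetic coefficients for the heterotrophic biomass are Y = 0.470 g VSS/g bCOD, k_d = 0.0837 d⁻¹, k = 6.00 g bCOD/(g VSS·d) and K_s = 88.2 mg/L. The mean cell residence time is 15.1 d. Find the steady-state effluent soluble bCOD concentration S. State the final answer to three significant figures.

For a completely mixed reactor with recycle the Lawrence–McCarty relation gives S = K_s·(1 + k_d·θ_c) / [θ_c·(Y·k − k_d) − 1] = 88.2 × (1 + 0.0837 × 15.1) / [15.1 × (0.470 × 6.00 − 0.0837) − 1] = 199.7 / 40.32 = 4.952 mg/L.

S ≈ 4.95 mg/L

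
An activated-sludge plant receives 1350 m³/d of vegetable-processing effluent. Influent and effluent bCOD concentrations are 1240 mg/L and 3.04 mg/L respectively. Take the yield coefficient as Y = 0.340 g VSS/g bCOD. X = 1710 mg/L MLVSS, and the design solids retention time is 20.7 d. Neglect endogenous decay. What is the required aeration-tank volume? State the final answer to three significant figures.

V ≈ 6870 m³

With k_d = 0 the design equation reduces to V = Y Q (S₀−S) θ_c / X = 0.340 × 1350 × (1240 − 3.04) × 20.7 / 1710 = 6873 m³.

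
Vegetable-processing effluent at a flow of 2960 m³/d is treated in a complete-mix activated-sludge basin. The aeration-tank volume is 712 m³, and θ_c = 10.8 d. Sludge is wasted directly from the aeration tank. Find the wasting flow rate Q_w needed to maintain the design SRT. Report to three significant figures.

Q_w ≈ 65.9 m³/d

For wasting at MLVSS concentration, Q_w = V/θ_c = 712.0/10.8 = 65.93 m³/d.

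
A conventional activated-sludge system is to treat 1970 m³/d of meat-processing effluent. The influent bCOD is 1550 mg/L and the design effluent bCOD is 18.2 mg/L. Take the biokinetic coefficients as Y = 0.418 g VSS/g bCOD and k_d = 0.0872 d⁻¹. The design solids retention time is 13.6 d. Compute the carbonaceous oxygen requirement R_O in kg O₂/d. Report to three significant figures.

R_O ≈ 2200 kg O₂/d

Y_obs = Y / (1 + k_d θ_c) = 0.418 / (1 + 0.0872 × 13.6) = 0.418 / 2.186 = 0.1912.
Mass of bCOD removed per day: Q(S₀ − S) = 1970 × 1532 g/m³ = 3018 kg/d.
P_X = Y_obs·Q·(S₀ − S) = 0.1912 × 3018 = 577.0 kg VSS/d.
R_O = Q·ΔS − 1.42 P_X = 3018 − 819.4 = 2198 kg O₂/d.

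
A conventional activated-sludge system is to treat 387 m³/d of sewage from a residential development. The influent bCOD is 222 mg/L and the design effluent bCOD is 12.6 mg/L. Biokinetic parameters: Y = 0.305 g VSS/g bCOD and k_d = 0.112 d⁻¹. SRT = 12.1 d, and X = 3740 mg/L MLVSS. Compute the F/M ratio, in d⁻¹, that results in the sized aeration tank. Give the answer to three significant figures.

F/M ≈ 0.677 d⁻¹

Steady-state biomass mass balance: V·X·(1 + k_d·θ_c) = Y·Q·(S₀ − S)·θ_c, so V = 0.305 × 387 × (222 − 12.6) × 12.1 / [3740 × (1 + 0.112 × 12.1)] = 2.99×10^5 / 8808 = 33.95 m³.
F/M = applied load / biomass = Q·S₀/(V·X) = 387 × 222 / (33.95 × 3740) = 0.6766 d⁻¹.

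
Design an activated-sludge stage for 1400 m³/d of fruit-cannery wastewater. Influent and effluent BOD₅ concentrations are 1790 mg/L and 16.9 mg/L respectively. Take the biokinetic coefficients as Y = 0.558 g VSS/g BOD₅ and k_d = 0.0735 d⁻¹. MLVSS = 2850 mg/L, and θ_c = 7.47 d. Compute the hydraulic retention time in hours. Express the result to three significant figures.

Steady-state biomass mass balance: V·X·(1 + k_d·θ_c) = Y·Q·(S₀ − S)·θ_c, so V = 0.558 × 1400 × (1790 − 16.9) × 7.47 / [2850 × (1 + 0.0735 × 7.47)] = 1.03×10^7 / 4415 = 2344 m³.
Hydraulic retention time τ = V/Q = 2344 / 1400 = 1.674 d = 40.18 h.

τ ≈ 40.2 h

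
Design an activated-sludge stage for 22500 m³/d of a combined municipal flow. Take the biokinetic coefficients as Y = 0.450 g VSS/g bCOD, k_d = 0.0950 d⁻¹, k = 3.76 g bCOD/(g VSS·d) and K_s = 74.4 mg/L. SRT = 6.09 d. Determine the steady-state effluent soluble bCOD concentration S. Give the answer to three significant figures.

From the Monod/SRT balance for a CMAS, S = K_s·(1+k_d θ_c)/[θ_c·(Y k − k_d) − 1] = 74.4 × (1 + 0.0950 × 6.09) / [6.09 × (0.450 × 3.76 − 0.0950) − 1] = 117.4 / 8.726 = 13.46 mg/L.

S ≈ 13.5 mg/L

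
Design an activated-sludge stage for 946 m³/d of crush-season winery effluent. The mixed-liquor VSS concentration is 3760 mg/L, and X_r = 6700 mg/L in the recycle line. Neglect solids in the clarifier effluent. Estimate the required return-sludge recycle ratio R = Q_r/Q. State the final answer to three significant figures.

R ≈ 1.28

R = Q_r/Q = X/(X_r − X) = 3760 / (6700 − 3760) = 1.279.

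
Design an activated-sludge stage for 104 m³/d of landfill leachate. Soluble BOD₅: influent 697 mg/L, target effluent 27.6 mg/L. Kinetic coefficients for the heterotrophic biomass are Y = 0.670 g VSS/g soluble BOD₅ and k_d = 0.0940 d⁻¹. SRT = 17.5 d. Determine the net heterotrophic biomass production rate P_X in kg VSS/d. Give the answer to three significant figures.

P_X ≈ 17.6 kg VSS/d

Correct the yield for decay: Y_obs = Y/(1 + k_d θ_c) = 0.670 / (1 + 0.0940 × 17.5) = 0.670 / 2.645 = 0.2533.
ΔS = 697 − 27.6 = 669.4 mg/L, so the substrate removal rate is 104 × 669.4/1000 = 69.62 kg soluble BOD₅/d.
So the net sludge growth is P_X = 0.2533 × 69.62 = 17.63 kg VSS/d.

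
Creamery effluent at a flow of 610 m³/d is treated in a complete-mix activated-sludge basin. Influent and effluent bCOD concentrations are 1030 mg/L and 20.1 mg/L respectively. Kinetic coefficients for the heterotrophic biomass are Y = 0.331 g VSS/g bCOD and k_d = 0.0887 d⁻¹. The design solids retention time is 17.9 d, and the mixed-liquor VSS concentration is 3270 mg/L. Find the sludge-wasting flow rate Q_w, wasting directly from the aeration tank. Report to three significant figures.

Steady-state biomass mass balance: V·X·(1 + k_d·θ_c) = Y·Q·(S₀ − S)·θ_c, so V = 0.331 × 610 × (1030 − 20.1) × 17.9 / [3270 × (1 + 0.0887 × 17.9)] = 3.65×10^6 / 8462 = 431.3 m³.
With mixed-liquor wasting, θ_c = V/Q_w, so Q_w = V/θ_c = 431.3/17.9 = 24.10 m³/d.

Q_w ≈ 24.1 m³/d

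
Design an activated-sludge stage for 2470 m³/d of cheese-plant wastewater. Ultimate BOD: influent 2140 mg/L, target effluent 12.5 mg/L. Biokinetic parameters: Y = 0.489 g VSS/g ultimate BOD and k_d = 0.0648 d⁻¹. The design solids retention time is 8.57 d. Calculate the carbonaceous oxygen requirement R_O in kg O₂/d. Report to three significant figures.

Y_obs = Y / (1 + k_d θ_c) = 0.489 / (1 + 0.0648 × 8.57) = 0.489 / 1.555 = 0.3144.
Q·(S₀ − S) = 2470 × (2140 − 12.5) × 10⁻³ = 5255 kg/d removed.
Net sludge production P_X = 0.3144 × 5255 = 1652 kg VSS/d.
R_O = Q·ΔS − 1.42 P_X = 5255 − 2346 = 2909 kg O₂/d.

R_O ≈ 2910 kg O₂/d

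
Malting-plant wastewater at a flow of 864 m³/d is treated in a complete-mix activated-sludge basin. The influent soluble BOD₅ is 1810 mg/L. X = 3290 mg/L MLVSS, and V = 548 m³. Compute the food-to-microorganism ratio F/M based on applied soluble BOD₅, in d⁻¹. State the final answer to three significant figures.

F/M ≈ 0.867 d⁻¹

F/M = applied load / biomass = Q·S₀/(V·X) = 864 × 1810 / (548.0 × 3290) = 0.8674 d⁻¹.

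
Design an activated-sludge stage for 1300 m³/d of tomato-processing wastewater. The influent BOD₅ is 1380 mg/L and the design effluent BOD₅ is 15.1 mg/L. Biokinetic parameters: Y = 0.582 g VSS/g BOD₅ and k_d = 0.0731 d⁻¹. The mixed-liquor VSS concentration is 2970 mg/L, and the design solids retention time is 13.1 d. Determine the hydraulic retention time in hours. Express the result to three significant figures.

Rearranging the biomass balance for a CMAS with decay, V = Y·Q·ΔS·θ_c / [X·(1+k_d θ_c)] = 0.582 × 1300 × (1380 − 15.1) × 13.1 / [2970 × (1 + 0.0731 × 13.1)] = 1.35×10^7 / 5814 = 2327 m³.
Hydraulic retention time τ = V/Q = 2327 / 1300 = 1.790 d = 42.96 h.

τ ≈ 43.0 h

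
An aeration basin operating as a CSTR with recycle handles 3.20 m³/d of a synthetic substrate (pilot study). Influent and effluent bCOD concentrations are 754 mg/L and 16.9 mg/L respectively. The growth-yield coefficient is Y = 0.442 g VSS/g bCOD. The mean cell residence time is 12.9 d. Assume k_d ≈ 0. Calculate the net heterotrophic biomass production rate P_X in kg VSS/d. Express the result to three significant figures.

With endogenous decay neglected, the observed yield equals the true yield: Y_obs = Y = 0.442 g VSS/g bCOD.
Substrate removed = Q·(S₀ − S) = 3.20 m³/d × (754 − 16.9) g/m³ = 2.36×10^3 g/d = 2.359 kg/d.
Net biomass production P_X = Y_obs × Q·(S₀ − S) = 0.4420 × 2.359 = 1.043 kg VSS/d.

P_X ≈ 1.04 kg VSS/d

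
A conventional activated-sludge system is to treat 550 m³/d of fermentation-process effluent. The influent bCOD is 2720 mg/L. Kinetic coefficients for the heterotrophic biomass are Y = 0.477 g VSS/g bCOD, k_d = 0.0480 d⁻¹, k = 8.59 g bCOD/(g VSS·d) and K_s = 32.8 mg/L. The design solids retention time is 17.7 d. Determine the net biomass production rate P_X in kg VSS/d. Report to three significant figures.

Effluent substrate depends only on kinetics and SRT: S = K_s(1 + k_d θ_c) / [θ_c(Yk − k_d) − 1] = 32.8 × (1 + 0.0480 × 17.7) / [17.7 × (0.477 × 8.59 − 0.0480) − 1] = 60.67 / 70.67 = 0.8584 mg/L.
Correct the yield for decay: Y_obs = Y/(1 + k_d θ_c) = 0.477 / (1 + 0.0480 × 17.7) = 0.477 / 1.850 = 0.2579.
Substrate removed = Q·(S₀ − S) = 550 m³/d × (2720 − 0.858) g/m³ = 1.5×10^6 g/d = 1496 kg/d.
Net biomass production P_X = Y_obs × Q·(S₀ − S) = 0.2579 × 1496 = 385.7 kg VSS/d.

P_X ≈ 386 kg VSS/d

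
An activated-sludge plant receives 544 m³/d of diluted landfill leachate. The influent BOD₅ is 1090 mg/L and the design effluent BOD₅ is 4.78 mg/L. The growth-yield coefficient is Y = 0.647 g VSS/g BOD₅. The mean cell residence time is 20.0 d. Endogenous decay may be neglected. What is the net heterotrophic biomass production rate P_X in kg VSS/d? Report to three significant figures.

With endogenous decay neglected, the observed yield equals the true yield: Y_obs = Y = 0.647 g VSS/g BOD₅.
Q·(S₀ − S) = 544 × (1090 − 4.78) × 10⁻³ = 590.4 kg/d removed.
Biomass produced: P_X = Y_obs·Q·ΔS = 0.6470 × 590.4 ≈ 382.0 kg VSS/d.

P_X ≈ 382 kg VSS/d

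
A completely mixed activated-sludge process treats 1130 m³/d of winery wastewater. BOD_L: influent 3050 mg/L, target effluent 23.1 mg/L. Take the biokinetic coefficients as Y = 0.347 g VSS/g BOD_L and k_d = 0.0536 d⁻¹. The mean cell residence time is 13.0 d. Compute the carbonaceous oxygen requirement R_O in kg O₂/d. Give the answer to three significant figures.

The observed yield is Y_obs = Y/(1 + k_d·θ_c) = 0.347 / (1 + 0.0536 × 13.0) = 0.347 / 1.697 = 0.2045 g VSS per g BOD_L removed.
Mass of BOD_L removed per day: Q(S₀ − S) = 1130 × 3027 g/m³ = 3420 kg/d.
Net sludge production P_X = 0.2045 × 3420 = 699.5 kg VSS/d.
R_O = Q·(S₀ − S) − 1.42·P_X = 3420 − 1.42 × 699.5 = 2427 kg O₂/d.

R_O ≈ 2430 kg O₂/d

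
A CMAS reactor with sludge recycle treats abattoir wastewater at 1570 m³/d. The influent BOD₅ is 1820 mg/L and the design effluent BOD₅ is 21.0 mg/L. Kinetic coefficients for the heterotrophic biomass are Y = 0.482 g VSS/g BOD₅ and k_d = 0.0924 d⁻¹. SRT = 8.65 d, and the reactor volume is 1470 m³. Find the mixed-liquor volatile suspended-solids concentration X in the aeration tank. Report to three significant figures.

Solving the biomass balance for X: X = Y Q (S₀−S) θ_c / [V (1+k_d θ_c)] = 0.482 × 1570 × (1820 − 21.0) × 8.65 / [1470 × (1 + 0.0924 × 8.65)] = 4452 mg/L.

X ≈ 4450 mg/L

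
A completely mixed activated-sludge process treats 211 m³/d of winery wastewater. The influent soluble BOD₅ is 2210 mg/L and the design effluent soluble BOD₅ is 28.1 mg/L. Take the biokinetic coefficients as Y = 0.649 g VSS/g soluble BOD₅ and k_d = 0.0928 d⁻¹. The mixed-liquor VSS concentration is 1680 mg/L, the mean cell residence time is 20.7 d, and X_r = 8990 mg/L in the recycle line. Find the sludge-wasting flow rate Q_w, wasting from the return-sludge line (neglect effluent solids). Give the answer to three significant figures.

Q_w ≈ 11.4 m³/d

Rearranging the biomass balance for a CMAS with decay, V = Y·Q·ΔS·θ_c / [X·(1+k_d θ_c)] = 0.649 × 211 × (2210 − 28.1) × 20.7 / [1680 × (1 + 0.0928 × 20.7)] = 6.18×10^6 / 4907 = 1260 m³.
θ_c = V·X/(Q_w·X_r) when wasting from the recycle, so Q_w = V·X/(θ_c·X_r) = 1260 × 1680 / (20.7 × 8990) = 11.38 m³/d.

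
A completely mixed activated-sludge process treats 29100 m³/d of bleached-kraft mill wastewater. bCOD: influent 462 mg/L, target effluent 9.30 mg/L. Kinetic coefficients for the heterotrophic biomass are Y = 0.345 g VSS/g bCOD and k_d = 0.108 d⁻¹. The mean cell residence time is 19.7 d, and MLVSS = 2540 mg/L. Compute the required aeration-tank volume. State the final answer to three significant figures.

V ≈ 11300 m³

Rearranging the biomass balance for a CMAS with decay, V = Y·Q·ΔS·θ_c / [X·(1+k_d θ_c)] = 0.345 × 29100 × (462 − 9.30) × 19.7 / [2540 × (1 + 0.108 × 19.7)] = 8.95×10^7 / 7944 = 11271 m³.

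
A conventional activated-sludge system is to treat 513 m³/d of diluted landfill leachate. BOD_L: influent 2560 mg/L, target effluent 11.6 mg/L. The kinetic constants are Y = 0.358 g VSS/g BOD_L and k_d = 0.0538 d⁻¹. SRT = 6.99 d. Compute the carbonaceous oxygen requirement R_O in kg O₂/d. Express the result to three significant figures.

Observed yield with endogenous decay: Y_obs = Y / (1 + k_d·θ_c) = 0.358 / (1 + 0.0538 × 6.99) = 0.358 / 1.376 = 0.2602 g VSS/g BOD_L.
ΔS = 2560 − 11.6 = 2548 mg/L, so the substrate removal rate is 513 × 2548/1000 = 1307 kg BOD_L/d.
Net sludge production P_X = 0.2602 × 1307 = 340.1 kg VSS/d.
R_O = Q·(S₀ − S) − 1.42·P_X = 1307 − 1.42 × 340.1 = 824.4 kg O₂/d.

R_O ≈ 824 kg O₂/d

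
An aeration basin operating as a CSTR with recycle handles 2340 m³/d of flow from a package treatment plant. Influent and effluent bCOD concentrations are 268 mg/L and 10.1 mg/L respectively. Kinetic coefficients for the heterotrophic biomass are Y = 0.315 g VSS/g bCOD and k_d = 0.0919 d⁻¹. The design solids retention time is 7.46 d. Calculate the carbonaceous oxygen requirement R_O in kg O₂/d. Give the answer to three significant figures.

Observed yield with endogenous decay: Y_obs = Y / (1 + k_d·θ_c) = 0.315 / (1 + 0.0919 × 7.46) = 0.315 / 1.686 = 0.1869 g VSS/g bCOD.
Q·(S₀ − S) = 2340 × (268 − 10.1) × 10⁻³ = 603.5 kg/d removed.
Net sludge production P_X = 0.1869 × 603.5 = 112.8 kg VSS/d.
Carbonaceous O₂ demand = substrate oxidised − cell-mass equivalent = 603.5 − 1.42 × 112.8 = 443.3 kg O₂/d.

R_O ≈ 443 kg O₂/d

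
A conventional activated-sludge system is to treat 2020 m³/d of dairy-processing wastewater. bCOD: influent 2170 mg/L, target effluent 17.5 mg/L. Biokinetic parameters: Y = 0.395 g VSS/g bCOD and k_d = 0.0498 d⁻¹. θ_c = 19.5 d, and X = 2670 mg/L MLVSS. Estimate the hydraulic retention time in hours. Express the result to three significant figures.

Steady-state biomass mass balance: V·X·(1 + k_d·θ_c) = Y·Q·(S₀ − S)·θ_c, so V = 0.395 × 2020 × (2170 − 17.5) × 19.5 / [2670 × (1 + 0.0498 × 19.5)] = 3.35×10^7 / 5263 = 6364 m³.
Hydraulic retention time τ = V/Q = 6364 / 2020 = 3.150 d = 75.61 h.

τ ≈ 75.6 h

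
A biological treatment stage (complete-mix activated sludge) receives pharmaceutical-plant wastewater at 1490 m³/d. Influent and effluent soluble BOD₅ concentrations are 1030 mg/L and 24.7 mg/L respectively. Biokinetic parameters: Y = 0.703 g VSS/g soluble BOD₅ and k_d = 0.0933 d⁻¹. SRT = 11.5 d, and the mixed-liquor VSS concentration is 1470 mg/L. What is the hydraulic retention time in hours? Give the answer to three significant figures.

From the SRT design equation V = Y Q (S₀−S) θ_c / [X (1 + k_d θ_c)] = 0.703 × 1490 × (1030 − 24.7) × 11.5 / [1470 × (1 + 0.0933 × 11.5)] = 1.21×10^7 / 3047 = 3974 m³.
HRT = V/Q = 3974 m³ / 1490 m³·d⁻¹ = 2.667 d × 24 = 64.01 h.

τ ≈ 64.0 h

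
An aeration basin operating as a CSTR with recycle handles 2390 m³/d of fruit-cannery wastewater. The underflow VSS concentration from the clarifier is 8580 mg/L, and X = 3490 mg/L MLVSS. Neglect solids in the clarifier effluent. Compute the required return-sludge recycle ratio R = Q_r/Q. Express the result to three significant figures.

R ≈ 0.686

R = Q_r/Q = X/(X_r − X) = 3490 / (8580 − 3490) = 0.6857.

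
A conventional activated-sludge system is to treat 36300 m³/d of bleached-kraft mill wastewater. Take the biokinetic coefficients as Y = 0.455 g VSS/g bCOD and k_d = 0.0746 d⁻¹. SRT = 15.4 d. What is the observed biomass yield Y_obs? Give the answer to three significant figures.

Y_obs ≈ 0.212 g VSS/g bCOD

Correct the yield for decay: Y_obs = Y/(1 + k_d θ_c) = 0.455 / (1 + 0.0746 × 15.4) = 0.455 / 2.149 = 0.2117.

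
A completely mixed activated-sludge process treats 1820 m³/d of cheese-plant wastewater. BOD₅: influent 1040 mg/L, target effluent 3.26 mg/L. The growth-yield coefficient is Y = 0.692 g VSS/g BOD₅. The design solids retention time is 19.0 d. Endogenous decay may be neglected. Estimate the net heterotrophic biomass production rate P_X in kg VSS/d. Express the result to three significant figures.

P_X ≈ 1310 kg VSS/d

Since k_d ≈ 0, Y_obs = Y = 0.692 g VSS/g BOD₅.
Q·(S₀ − S) = 1820 × (1040 − 3.26) × 10⁻³ = 1887 kg/d removed.
Biomass produced: P_X = Y_obs·Q·ΔS = 0.6920 × 1887 ≈ 1306 kg VSS/d.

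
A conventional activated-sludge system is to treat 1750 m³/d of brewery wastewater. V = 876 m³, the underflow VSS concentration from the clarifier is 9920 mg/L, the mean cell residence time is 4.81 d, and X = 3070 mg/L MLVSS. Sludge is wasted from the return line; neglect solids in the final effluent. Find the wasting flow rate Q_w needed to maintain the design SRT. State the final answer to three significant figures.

Q_w ≈ 56.4 m³/d

Wasting from the return line (neglecting effluent solids): Q_w = V·X / (θ_c·X_r) = 876.0 × 3070 / (4.81 × 9920) = 56.36 m³/d.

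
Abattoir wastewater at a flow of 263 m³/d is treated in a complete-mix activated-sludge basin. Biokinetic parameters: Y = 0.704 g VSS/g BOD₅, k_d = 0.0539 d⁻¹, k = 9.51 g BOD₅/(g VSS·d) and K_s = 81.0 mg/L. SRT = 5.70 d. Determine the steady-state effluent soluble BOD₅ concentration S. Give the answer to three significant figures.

Effluent substrate depends only on kinetics and SRT: S = K_s(1 + k_d θ_c) / [θ_c(Yk − k_d) − 1] = 81.0 × (1 + 0.0539 × 5.70) / [5.70 × (0.704 × 9.51 − 0.0539) − 1] = 105.9 / 36.85 = 2.873 mg/L.

S ≈ 2.87 mg/L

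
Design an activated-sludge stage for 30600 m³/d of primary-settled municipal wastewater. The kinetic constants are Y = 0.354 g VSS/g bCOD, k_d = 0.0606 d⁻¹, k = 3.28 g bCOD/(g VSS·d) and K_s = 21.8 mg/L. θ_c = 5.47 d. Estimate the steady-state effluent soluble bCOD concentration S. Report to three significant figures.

From the Monod/SRT balance for a CMAS, S = K_s·(1+k_d θ_c)/[θ_c·(Y k − k_d) − 1] = 21.8 × (1 + 0.0606 × 5.47) / [5.47 × (0.354 × 3.28 − 0.0606) − 1] = 29.03 / 5.020 = 5.782 mg/L.

S ≈ 5.78 mg/L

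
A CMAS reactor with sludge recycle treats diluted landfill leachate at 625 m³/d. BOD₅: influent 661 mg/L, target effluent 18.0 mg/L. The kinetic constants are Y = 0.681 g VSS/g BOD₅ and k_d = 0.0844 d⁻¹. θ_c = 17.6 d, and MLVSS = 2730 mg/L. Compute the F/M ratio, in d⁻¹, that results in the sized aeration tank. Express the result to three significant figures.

F/M ≈ 0.213 d⁻¹

Rearranging the biomass balance for a CMAS with decay, V = Y·Q·ΔS·θ_c / [X·(1+k_d θ_c)] = 0.681 × 625 × (661 − 18.0) × 17.6 / [2730 × (1 + 0.0844 × 17.6)] = 4.82×10^6 / 6785 = 709.9 m³.
F/M = Q·S₀ / (V·X) = 625 × 661 / (709.9 × 2730) = 0.2132 g BOD₅·(g VSS·d)⁻¹.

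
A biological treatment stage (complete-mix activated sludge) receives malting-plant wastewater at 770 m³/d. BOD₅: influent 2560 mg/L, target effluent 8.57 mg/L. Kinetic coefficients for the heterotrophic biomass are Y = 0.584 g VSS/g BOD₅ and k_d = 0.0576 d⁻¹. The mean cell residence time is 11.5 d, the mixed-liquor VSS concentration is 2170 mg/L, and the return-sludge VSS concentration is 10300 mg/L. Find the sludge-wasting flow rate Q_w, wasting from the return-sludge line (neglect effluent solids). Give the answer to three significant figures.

From the SRT design equation V = Y Q (S₀−S) θ_c / [X (1 + k_d θ_c)] = 0.584 × 770 × (2560 − 8.57) × 11.5 / [2170 × (1 + 0.0576 × 11.5)] = 1.32×10^7 / 3607 = 3658 m³.
Wasting from the return line (neglecting effluent solids): Q_w = V·X / (θ_c·X_r) = 3658 × 2170 / (11.5 × 10300) = 67.01 m³/d.

Q_w ≈ 67.0 m³/d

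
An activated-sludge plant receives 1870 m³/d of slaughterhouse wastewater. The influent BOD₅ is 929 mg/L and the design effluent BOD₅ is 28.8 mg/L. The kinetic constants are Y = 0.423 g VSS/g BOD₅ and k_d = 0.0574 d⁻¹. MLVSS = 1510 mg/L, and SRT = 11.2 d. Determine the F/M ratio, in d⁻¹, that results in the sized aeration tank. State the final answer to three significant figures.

From the SRT design equation V = Y Q (S₀−S) θ_c / [X (1 + k_d θ_c)] = 0.423 × 1870 × (929 − 28.8) × 11.2 / [1510 × (1 + 0.0574 × 11.2)] = 7.98×10^6 / 2481 = 3215 m³.
F/M = applied load / biomass = Q·S₀/(V·X) = 1870 × 929 / (3215 × 1510) = 0.3579 d⁻¹.

F/M ≈ 0.358 d⁻¹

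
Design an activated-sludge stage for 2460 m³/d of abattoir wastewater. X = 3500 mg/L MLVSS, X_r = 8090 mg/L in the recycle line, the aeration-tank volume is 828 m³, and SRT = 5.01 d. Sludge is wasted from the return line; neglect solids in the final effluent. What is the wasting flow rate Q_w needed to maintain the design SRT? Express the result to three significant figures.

Wasting from the return line (neglecting effluent solids): Q_w = V·X / (θ_c·X_r) = 828.0 × 3500 / (5.01 × 8090) = 71.50 m³/d.

Q_w ≈ 71.5 m³/d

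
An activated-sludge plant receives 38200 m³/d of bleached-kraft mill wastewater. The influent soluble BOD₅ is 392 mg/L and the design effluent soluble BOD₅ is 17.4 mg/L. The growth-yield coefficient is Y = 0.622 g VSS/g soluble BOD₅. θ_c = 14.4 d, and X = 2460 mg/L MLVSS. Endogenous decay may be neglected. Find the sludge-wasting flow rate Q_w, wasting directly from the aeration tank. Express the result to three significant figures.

V·X = Y·Q·ΔS·θ_c gives V = 0.622 × 38200 × (392 − 17.4) × 14.4 / 2460 = 52101 m³.
For wasting at MLVSS concentration, Q_w = V/θ_c = 52101/14.4 = 3618 m³/d.

Q_w ≈ 3620 m³/d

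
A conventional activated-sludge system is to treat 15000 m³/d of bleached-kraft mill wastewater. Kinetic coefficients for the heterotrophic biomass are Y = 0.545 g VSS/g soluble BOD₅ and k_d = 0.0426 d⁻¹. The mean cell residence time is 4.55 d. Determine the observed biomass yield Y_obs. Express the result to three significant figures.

Y_obs ≈ 0.457 g VSS/g soluble BOD₅

Correct the yield for decay: Y_obs = Y/(1 + k_d θ_c) = 0.545 / (1 + 0.0426 × 4.55) = 0.545 / 1.194 = 0.4565.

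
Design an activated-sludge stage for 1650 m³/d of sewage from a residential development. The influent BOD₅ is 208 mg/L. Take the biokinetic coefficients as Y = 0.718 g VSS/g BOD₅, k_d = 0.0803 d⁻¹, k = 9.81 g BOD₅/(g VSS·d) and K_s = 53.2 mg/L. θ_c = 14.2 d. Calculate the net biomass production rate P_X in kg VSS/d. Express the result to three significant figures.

P_X ≈ 114 kg VSS/d

From the Monod/SRT balance for a CMAS, S = K_s·(1+k_d θ_c)/[θ_c·(Y k − k_d) − 1] = 53.2 × (1 + 0.0803 × 14.2) / [14.2 × (0.718 × 9.81 − 0.0803) − 1] = 113.9 / 97.88 = 1.163 mg/L.
Observed yield with endogenous decay: Y_obs = Y / (1 + k_d·θ_c) = 0.718 / (1 + 0.0803 × 14.2) = 0.718 / 2.140 = 0.3355 g VSS/g BOD₅.
Substrate removed = Q·(S₀ − S) = 1650 m³/d × (208 − 1.16) g/m³ = 3.41×10^5 g/d = 341.3 kg/d.
Net biomass production P_X = Y_obs × Q·(S₀ − S) = 0.3355 × 341.3 = 114.5 kg VSS/d.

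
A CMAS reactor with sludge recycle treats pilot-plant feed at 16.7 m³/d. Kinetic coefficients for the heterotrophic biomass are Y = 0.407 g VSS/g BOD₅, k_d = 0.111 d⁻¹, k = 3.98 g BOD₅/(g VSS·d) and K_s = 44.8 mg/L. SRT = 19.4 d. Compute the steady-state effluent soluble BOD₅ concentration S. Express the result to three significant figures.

For a completely mixed reactor with recycle the Lawrence–McCarty relation gives S = K_s·(1 + k_d·θ_c) / [θ_c·(Y·k − k_d) − 1] = 44.8 × (1 + 0.111 × 19.4) / [19.4 × (0.407 × 3.98 − 0.111) − 1] = 141.3 / 28.27 = 4.997 mg/L.

S ≈ 5.00 mg/L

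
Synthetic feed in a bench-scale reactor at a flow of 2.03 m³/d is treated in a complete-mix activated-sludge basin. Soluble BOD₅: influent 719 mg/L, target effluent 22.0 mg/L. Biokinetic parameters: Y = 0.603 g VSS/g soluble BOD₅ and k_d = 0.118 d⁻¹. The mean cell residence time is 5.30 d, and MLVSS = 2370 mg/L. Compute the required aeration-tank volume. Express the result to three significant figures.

V ≈ 1.17 m³

Rearranging the biomass balance for a CMAS with decay, V = Y·Q·ΔS·θ_c / [X·(1+k_d θ_c)] = 0.603 × 2.03 × (719 − 22.0) × 5.30 / [2370 × (1 + 0.118 × 5.30)] = 4.52×10^3 / 3852 = 1.174 m³.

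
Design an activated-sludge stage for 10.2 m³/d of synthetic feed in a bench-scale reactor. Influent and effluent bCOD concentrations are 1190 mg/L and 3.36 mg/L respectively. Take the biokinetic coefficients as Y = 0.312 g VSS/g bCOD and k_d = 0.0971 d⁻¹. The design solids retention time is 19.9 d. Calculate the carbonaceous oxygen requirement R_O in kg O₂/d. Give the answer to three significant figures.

Observed yield with endogenous decay: Y_obs = Y / (1 + k_d·θ_c) = 0.312 / (1 + 0.0971 × 19.9) = 0.312 / 2.932 = 0.1064 g VSS/g bCOD.
Q·(S₀ − S) = 10.2 × (1190 − 3.36) × 10⁻³ = 12.10 kg/d removed.
P_X = Y_obs·Q·(S₀ − S) = 0.1064 × 12.10 = 1.288 kg VSS/d.
R_O = Q·(S₀ − S) − 1.42·P_X = 12.10 − 1.42 × 1.288 = 10.27 kg O₂/d.

R_O ≈ 10.3 kg O₂/d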